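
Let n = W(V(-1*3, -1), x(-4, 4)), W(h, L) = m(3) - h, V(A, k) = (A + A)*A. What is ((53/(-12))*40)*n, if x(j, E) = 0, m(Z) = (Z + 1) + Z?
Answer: 5830/3 ≈ 1943.3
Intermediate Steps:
m(Z) = 1 + 2*Z (m(Z) = (1 + Z) + Z = 1 + 2*Z)
V(A, k) = 2*A² (V(A, k) = (2*A)*A = 2*A²)
W(h, L) = 7 - h (W(h, L) = (1 + 2*3) - h = (1 + 6) - h = 7 - h)
n = -11 (n = 7 - 2*(-1*3)² = 7 - 2*(-3)² = 7 - 2*9 = 7 - 1*18 = 7 - 18 = -11)
((53/(-12))*40)*n = ((53/(-12))*40)*(-11) = ((53*(-1/12))*40)*(-11) = -53/12*40*(-11) = -530/3*(-11) = 5830/3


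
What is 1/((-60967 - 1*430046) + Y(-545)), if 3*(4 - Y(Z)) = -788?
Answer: -3/1472239 ≈ -2.0377e-6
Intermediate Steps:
Y(Z) = 800/3 (Y(Z) = 4 - ⅓*(-788) = 4 + 788/3 = 800/3)
1/((-60967 - 1*430046) + Y(-545)) = 1/((-60967 - 1*430046) + 800/3) = 1/((-60967 - 430046) + 800/3) = 1/(-491013 + 800/3) = 1/(-1472239/3) = -3/1472239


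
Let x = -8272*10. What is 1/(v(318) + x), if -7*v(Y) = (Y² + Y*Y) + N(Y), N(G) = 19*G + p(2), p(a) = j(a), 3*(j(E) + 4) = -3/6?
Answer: -42/4723955 ≈ -8.8909e-6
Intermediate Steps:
j(E) = -25/6 (j(E) = -4 + (-3/6)/3 = -4 + (-3*⅙)/3 = -4 + (⅓)*(-½) = -4 - ⅙ = -25/6)
p(a) = -25/6
N(G) = -25/6 + 19*G (N(G) = 19*G - 25/6 = -25/6 + 19*G)
x = -82720
v(Y) = 25/42 - 19*Y/7 - 2*Y²/7 (v(Y) = -((Y² + Y*Y) + (-25/6 + 19*Y))/7 = -((Y² + Y²) + (-25/6 + 19*Y))/7 = -(2*Y² + (-25/6 + 19*Y))/7 = -(-25/6 + 2*Y² + 19*Y)/7 = 25/42 - 19*Y/7 - 2*Y²/7)
1/(v(318) + x) = 1/((25/42 - 19/7*318 - 2/7*318²) - 82720) = 1/((25/42 - 6042/7 - 2/7*101124) - 82720) = 1/((25/42 - 6042/7 - 202248/7) - 82720) = 1/(-1249715/42 - 82720) = 1/(-4723955/42) = -42/4723955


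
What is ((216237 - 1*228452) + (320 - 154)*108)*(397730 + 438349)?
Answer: 4776519327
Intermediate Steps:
((216237 - 1*228452) + (320 - 154)*108)*(397730 + 438349) = ((216237 - 228452) + 166*108)*836079 = (-12215 + 17928)*836079 = 5713*836079 = 4776519327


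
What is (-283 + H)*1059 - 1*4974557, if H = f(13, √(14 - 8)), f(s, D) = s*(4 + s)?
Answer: -5040215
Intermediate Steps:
H = 221 (H = 13*(4 + 13) = 13*17 = 221)
(-283 + H)*1059 - 1*4974557 = (-283 + 221)*1059 - 1*4974557 = -62*1059 - 4974557 = -65658 - 4974557 = -5040215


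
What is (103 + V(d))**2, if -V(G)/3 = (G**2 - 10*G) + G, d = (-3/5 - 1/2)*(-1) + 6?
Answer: 205836409/10000 ≈ 20584.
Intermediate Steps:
d = 71/10 (d = (-3*1/5 - 1*1/2)*(-1) + 6 = (-3/5 - 1/2)*(-1) + 6 = -11/10*(-1) + 6 = 11/10 + 6 = 71/10 ≈ 7.1000)
V(G) = -3*G**2 + 27*G (V(G) = -3*((G**2 - 10*G) + G) = -3*(G**2 - 9*G) = -3*G**2 + 27*G)
(103 + V(d))**2 = (103 + 3*(71/10)*(9 - 1*71/10))**2 = (103 + 3*(71/10)*(9 - 71/10))**2 = (103 + 3*(71/10)*(19/10))**2 = (103 + 4047/100)**2 = (14347/100)**2 = 205836409/10000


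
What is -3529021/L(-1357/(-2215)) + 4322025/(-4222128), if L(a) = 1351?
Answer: -4968605810821/1901364976 ≈ -2613.2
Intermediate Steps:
-3529021/L(-1357/(-2215)) + 4322025/(-4222128) = -3529021/1351 + 4322025/(-4222128) = -3529021*1/1351 + 4322025*(-1/4222128) = -3529021/1351 - 1440675/1407376 = -4968605810821/1901364976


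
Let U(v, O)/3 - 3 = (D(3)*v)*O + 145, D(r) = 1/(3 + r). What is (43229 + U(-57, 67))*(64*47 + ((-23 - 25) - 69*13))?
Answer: 172316201/2 ≈ 8.6158e+7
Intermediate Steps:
U(v, O) = 444 + O*v/2 (U(v, O) = 9 + 3*((v/(3 + 3))*O + 145) = 9 + 3*((v/6)*O + 145) = 9 + 3*(O*v/6 + 145) = 9 + 3*(145 + O*v/6) = 9 + (435 + O*v/2) = 444 + O*v/2)
(43229 + U(-57, 67))*(64*47 + ((-23 - 25) - 69*13)) = (43229 + (444 + (½)*67*(-57)))*(64*47 + ((-23 - 25) - 69*13)) = (43229 + (444 - 3819/2))*(3008 + (-48 - 897)) = (43229 - 2931/2)*(3008 - 945) = (83527/2)*2063 = 172316201/2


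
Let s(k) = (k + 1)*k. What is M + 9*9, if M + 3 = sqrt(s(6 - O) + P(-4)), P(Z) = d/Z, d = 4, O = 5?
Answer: 79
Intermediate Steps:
s(k) = k*(1 + k) (s(k) = (1 + k)*k = k*(1 + k))
P(Z) = 4/Z
M = -2 (M = -3 + sqrt((6 - 1*5)*(1 + (6 - 1*5)) + 4/(-4)) = -3 + sqrt((6 - 5)*(1 + (6 - 5)) + 4*(-1/4)) = -3 + sqrt(1*(1 + 1) - 1) = -3 + sqrt(1*2 - 1) = -3 + sqrt(2 - 1) = -3 + sqrt(1) = -3 + 1 = -2)
M + 9*9 = -2 + 9*9 = -2 + 81 = 79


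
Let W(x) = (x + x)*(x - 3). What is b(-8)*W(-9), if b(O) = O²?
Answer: 13824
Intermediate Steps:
W(x) = 2*x*(-3 + x) (W(x) = (2*x)*(-3 + x) = 2*x*(-3 + x))
b(-8)*W(-9) = (-8)²*(2*(-9)*(-3 - 9)) = 64*(2*(-9)*(-12)) = 64*216 = 13824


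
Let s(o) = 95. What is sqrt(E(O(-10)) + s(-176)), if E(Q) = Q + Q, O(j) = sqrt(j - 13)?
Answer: sqrt(95 + 2*I*sqrt(23)) ≈ 9.7592 + 0.49142*I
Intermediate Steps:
O(j) = sqrt(-13 + j)
E(Q) = 2*Q
sqrt(E(O(-10)) + s(-176)) = sqrt(2*sqrt(-13 - 10) + 95) = sqrt(2*sqrt(-23) + 95) = sqrt(2*(I*sqrt(23)) + 95) = sqrt(2*I*sqrt(23) + 95) = sqrt(95 + 2*I*sqrt(23))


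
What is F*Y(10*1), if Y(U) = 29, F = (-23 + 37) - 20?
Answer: -174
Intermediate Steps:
F = -6 (F = 14 - 20 = -6)
F*Y(10*1) = -6*29 = -174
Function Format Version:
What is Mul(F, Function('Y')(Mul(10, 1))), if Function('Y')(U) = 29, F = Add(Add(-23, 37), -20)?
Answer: -174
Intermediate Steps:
F = -6 (F = Add(14, -20) = -6)
Mul(F, Function('Y')(Mul(10, 1))) = Mul(-6, 29) = -174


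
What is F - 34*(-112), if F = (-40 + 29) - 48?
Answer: 3749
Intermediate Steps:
F = -59 (F = -11 - 48 = -59)
F - 34*(-112) = -59 - 34*(-112) = -59 + 3808 = 3749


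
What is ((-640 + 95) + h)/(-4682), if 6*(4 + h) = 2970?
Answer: 27/2341 ≈ 0.011534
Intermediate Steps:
h = 491 (h = -4 + (⅙)*2970 = -4 + 495 = 491)
((-640 + 95) + h)/(-4682) = ((-640 + 95) + 491)/(-4682) = (-545 + 491)*(-1/4682) = -54*(-1/4682) = 27/2341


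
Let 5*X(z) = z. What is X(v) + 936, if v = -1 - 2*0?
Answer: 4679/5 ≈ 935.80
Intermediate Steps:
v = -1 (v = -1 + 0 = -1)
X(z) = z/5
X(v) + 936 = (⅕)*(-1) + 936 = -⅕ + 936 = 4679/5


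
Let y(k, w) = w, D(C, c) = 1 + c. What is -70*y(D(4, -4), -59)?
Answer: 4130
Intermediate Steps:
-70*y(D(4, -4), -59) = -70*(-59) = 4130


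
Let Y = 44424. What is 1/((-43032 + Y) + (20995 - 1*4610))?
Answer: 1/17777 ≈ 5.6252e-5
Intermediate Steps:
1/((-43032 + Y) + (20995 - 1*4610)) = 1/((-43032 + 44424) + (20995 - 1*4610)) = 1/(1392 + (20995 - 4610)) = 1/(1392 + 16385) = 1/17777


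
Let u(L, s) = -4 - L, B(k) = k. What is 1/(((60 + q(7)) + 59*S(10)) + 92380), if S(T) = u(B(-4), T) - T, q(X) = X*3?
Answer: 1/91871 ≈ 1.0885e-5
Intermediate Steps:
q(X) = 3*X
S(T) = -T (S(T) = (-4 - 1*(-4)) - T = (-4 + 4) - T = 0 - T = -T)
1/(((60 + q(7)) + 59*S(10)) + 92380) = 1/(((60 + 3*7) + 59*(-1*10)) + 92380) = 1/(((60 + 21) + 59*(-10)) + 92380) = 1/((81 - 590) + 92380) = 1/(-509 + 92380) = 1/91871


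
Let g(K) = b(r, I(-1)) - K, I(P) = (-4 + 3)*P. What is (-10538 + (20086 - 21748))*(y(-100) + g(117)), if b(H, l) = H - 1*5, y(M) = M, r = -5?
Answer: 2769400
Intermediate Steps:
I(P) = -P
b(H, l) = -5 + H (b(H, l) = H - 5 = -5 + H)
g(K) = -10 - K (g(K) = (-5 - 5) - K = -10 - K)
(-10538 + (20086 - 21748))*(y(-100) + g(117)) = (-10538 + (20086 - 21748))*(-100 + (-10 - 1*117)) = (-10538 - 1662)*(-100 + (-10 - 117)) = -12200*(-100 - 127) = -12200*(-227) = 2769400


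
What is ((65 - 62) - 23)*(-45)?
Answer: 900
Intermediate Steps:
((65 - 62) - 23)*(-45) = (3 - 23)*(-45) = -20*(-45) = 900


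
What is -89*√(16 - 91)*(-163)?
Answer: 72535*I*√3 ≈ 1.2563e+5*I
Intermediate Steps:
-89*√(16 - 91)*(-163) = -445*I*√3*(-163) = 72535*I*√3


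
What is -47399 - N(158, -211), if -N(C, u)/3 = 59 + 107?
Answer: -46901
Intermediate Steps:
N(C, u) = -498 (N(C, u) = -3*(59 + 107) = -3*166 = -498)
-47399 - N(158, -211) = -47399 - 1*(-498) = -47399 + 498 = -46901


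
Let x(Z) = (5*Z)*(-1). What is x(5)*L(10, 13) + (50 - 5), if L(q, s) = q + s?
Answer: -530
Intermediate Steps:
x(Z) = -5*Z
x(5)*L(10, 13) + (50 - 5) = (-5*5)*(10 + 13) + (50 - 5) = -25*23 + 45 = -575 + 45 = -530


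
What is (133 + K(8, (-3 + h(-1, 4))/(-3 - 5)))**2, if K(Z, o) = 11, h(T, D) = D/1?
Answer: 20736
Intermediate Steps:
h(T, D) = D (h(T, D) = D*1 = D)
(133 + K(8, (-3 + h(-1, 4))/(-3 - 5)))**2 = (133 + 11)**2 = 144**2 = 20736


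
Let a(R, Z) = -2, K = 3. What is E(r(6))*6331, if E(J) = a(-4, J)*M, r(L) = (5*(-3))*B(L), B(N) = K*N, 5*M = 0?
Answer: 0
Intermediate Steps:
M = 0 (M = (⅕)*0 = 0)
B(N) = 3*N
r(L) = -45*L (r(L) = (5*(-3))*(3*L) = -45*L)
E(J) = 0 (E(J) = -2*0 = 0)
E(r(6))*6331 = 0*6331 = 0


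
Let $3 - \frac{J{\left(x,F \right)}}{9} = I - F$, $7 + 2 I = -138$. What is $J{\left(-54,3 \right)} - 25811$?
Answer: $- \frac{50209}{2} \approx -25105.0$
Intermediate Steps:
$I = - \frac{145}{2}$ ($I = - \frac{7}{2} + \frac{1}{2} \left(-138\right) = - \frac{7}{2} - 69 = - \frac{145}{2} \approx -72.5$)
$J{\left(x,F \right)} = \frac{1359}{2} + 9 F$ ($J{\left(x,F \right)} = 27 - 9 \left(- \frac{145}{2} - F\right) = 27 + \left(\frac{1305}{2} + 9 F\right) = \frac{1359}{2} + 9 F$)
$J{\left(-54,3 \right)} - 25811 = \left(\frac{1359}{2} + 9 \cdot 3\right) - 25811 = \left(\frac{1359}{2} + 27\right) - 25811 = \frac{1413}{2} - 25811 = - \frac{50209}{2}$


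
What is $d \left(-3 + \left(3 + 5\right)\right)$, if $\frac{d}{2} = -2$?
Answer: $-20$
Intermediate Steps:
$d = -4$ ($d = 2 \left(-2\right) = -4$)
$d \left(-3 + \left(3 + 5\right)\right) = - 4 \left(-3 + \left(3 + 5\right)\right) = - 4 \left(-3 + 8\right) = \left(-4\right) 5 = -20$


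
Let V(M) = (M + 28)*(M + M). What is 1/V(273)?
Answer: 1/164346 ≈ 6.0847e-6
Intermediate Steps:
V(M) = 2*M*(28 + M) (V(M) = (28 + M)*(2*M) = 2*M*(28 + M))
1/V(273) = 1/(2*273*(28 + 273)) = 1/(2*273*301) = 1/164346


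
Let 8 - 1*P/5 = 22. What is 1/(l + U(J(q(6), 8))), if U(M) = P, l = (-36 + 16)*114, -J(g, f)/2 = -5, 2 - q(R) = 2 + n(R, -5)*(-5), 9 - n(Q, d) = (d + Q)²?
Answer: -1/2350 ≈ -0.00042553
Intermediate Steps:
n(Q, d) = 9 - (Q + d)² (n(Q, d) = 9 - (d + Q)² = 9 - (Q + d)²)
q(R) = 45 - 5*(-5 + R)² (q(R) = 2 - (2 + (9 - (R - 5)²)*(-5)) = 2 - (2 + (9 - (-5 + R)²)*(-5)) = 2 - (2 + (-45 + 5*(-5 + R)²)) = 2 - (-43 + 5*(-5 + R)²) = 2 + (43 - 5*(-5 + R)²) = 45 - 5*(-5 + R)²)
J(g, f) = 10 (J(g, f) = -2*(-5) = 10)
l = -2280 (l = -20*114 = -2280)
P = -70 (P = 40 - 5*22 = 40 - 110 = -70)
U(M) = -70
1/(l + U(J(q(6), 8))) = 1/(-2280 - 70) = 1/(-2350) = -1/2350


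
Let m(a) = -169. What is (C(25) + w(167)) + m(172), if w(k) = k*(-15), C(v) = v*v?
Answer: -2049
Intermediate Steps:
C(v) = v**2
w(k) = -15*k
(C(25) + w(167)) + m(172) = (25**2 - 15*167) - 169 = (625 - 2505) - 169 = -1880 - 169 = -2049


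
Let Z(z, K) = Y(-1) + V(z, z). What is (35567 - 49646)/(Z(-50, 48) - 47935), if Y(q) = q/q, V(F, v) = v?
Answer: 14079/47984 ≈ 0.29341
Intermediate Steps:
Y(q) = 1
Z(z, K) = 1 + z
(35567 - 49646)/(Z(-50, 48) - 47935) = (35567 - 49646)/((1 - 50) - 47935) = -14079/(-49 - 47935) = -14079/(-47984) = -14079*(-1/47984) = 14079/47984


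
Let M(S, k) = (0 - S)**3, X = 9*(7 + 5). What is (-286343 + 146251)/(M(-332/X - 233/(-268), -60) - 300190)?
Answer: 53077322913783552/113730354271320463 ≈ 0.46669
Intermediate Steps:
X = 108 (X = 9*12 = 108)
M(S, k) = -S**3 (M(S, k) = (-S)**3 = -S**3)
(-286343 + 146251)/(M(-332/X - 233/(-268), -60) - 300190) = (-286343 + 146251)/(-(-332/108 - 233/(-268))**3 - 300190) = -140092/(-(-332*1/108 - 233*(-1/268))**3 - 300190) = -140092/(-(-83/27 + 233/268)**3 - 300190) = -140092/(-(-15953/7236)**3 - 300190) = -140092/(-1*(-4060009928177/378874760256) - 300190) = -140092/(4060009928177/378874760256 - 300190) = -140092/(-113730354271320463/378874760256) = -140092*(-378874760256/113730354271320463) = 53077322913783552/113730354271320463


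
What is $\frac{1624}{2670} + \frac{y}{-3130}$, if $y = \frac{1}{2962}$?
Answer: $\frac{1505619877}{2475373020} \approx 0.60824$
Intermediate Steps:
$y = \frac{1}{2962} \approx 0.00033761$
$\frac{1624}{2670} + \frac{y}{-3130} = \frac{1624}{2670} + \frac{1}{2962 \left(-3130\right)} = 1624 \cdot \frac{1}{2670} + \frac{1}{2962} \left(- \frac{1}{3130}\right) = \frac{812}{1335} - \frac{1}{9271060} = \frac{1505619877}{2475373020}$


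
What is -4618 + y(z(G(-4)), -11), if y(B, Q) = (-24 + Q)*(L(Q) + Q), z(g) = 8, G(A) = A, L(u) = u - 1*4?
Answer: -3708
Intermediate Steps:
L(u) = -4 + u (L(u) = u - 4 = -4 + u)
y(B, Q) = (-24 + Q)*(-4 + 2*Q) (y(B, Q) = (-24 + Q)*((-4 + Q) + Q) = (-24 + Q)*(-4 + 2*Q))
-4618 + y(z(G(-4)), -11) = -4618 + (96 - 52*(-11) + 2*(-11)²) = -4618 + (96 + 572 + 2*121) = -4618 + (96 + 572 + 242) = -4618 + 910 = -3708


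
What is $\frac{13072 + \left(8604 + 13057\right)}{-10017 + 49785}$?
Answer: $\frac{34733}{39768} \approx 0.87339$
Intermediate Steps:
$\frac{13072 + \left(8604 + 13057\right)}{-10017 + 49785} = \frac{13072 + 21661}{39768} = 34733 \cdot \frac{1}{39768} = \frac{34733}{39768}$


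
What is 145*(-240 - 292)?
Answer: -77140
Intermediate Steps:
145*(-240 - 292) = 145*(-532) = -77140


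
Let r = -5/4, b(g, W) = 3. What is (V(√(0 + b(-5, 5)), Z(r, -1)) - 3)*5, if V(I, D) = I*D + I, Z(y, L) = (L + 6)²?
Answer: -15 + 130*√3 ≈ 210.17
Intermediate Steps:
r = -5/4 (r = -5*¼ = -5/4 ≈ -1.2500)
Z(y, L) = (6 + L)²
V(I, D) = I + D*I (V(I, D) = D*I + I = I + D*I)
(V(√(0 + b(-5, 5)), Z(r, -1)) - 3)*5 = (√(0 + 3)*(1 + (6 - 1)²) - 3)*5 = (√3*(1 + 5²) - 3)*5 = (√3*(1 + 25) - 3)*5 = (√3*26 - 3)*5 = (26*√3 - 3)*5 = (-3 + 26*√3)*5 = -15 + 130*√3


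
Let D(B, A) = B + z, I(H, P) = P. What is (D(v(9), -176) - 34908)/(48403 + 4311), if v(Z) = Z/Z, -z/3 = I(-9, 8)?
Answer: -34931/52714 ≈ -0.66265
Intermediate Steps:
z = -24 (z = -3*8 = -24)
v(Z) = 1
D(B, A) = -24 + B (D(B, A) = B - 24 = -24 + B)
(D(v(9), -176) - 34908)/(48403 + 4311) = ((-24 + 1) - 34908)/(48403 + 4311) = (-23 - 34908)/52714 = -34931*1/52714 = -34931/52714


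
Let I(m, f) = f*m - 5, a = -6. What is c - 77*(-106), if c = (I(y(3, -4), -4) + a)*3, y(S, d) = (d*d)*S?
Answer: 7553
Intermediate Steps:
y(S, d) = S*d² (y(S, d) = d²*S = S*d²)
I(m, f) = -5 + f*m
c = -609 (c = ((-5 - 12*(-4)²) - 6)*3 = ((-5 - 12*16) - 6)*3 = ((-5 - 4*48) - 6)*3 = ((-5 - 192) - 6)*3 = (-197 - 6)*3 = -203*3 = -609)
c - 77*(-106) = -609 - 77*(-106) = -609 + 8162 = 7553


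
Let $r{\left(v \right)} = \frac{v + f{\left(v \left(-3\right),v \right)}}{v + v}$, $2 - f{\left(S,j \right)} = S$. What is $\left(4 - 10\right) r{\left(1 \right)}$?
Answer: $-18$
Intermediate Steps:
$f{\left(S,j \right)} = 2 - S$
$r{\left(v \right)} = \frac{2 + 4 v}{2 v}$ ($r{\left(v \right)} = \frac{v - \left(-2 + v \left(-3\right)\right)}{v + v} = \frac{v - \left(-2 - 3 v\right)}{2 v} = \left(v + \left(2 + 3 v\right)\right) \frac{1}{2 v} = \left(2 + 4 v\right) \frac{1}{2 v} = \frac{2 + 4 v}{2 v}$)
$\left(4 - 10\right) r{\left(1 \right)} = \left(4 - 10\right) \left(2 + 1^{-1}\right) = - 6 \left(2 + 1\right) = \left(-6\right) 3 = -18$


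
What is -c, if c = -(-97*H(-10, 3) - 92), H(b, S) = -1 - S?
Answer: 296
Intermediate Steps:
c = -296 (c = -(-97*(-1 - 1*3) - 92) = -(-97*(-1 - 3) - 92) = -(-97*(-4) - 92) = -(388 - 92) = -1*296 = -296)
-c = -1*(-296) = 296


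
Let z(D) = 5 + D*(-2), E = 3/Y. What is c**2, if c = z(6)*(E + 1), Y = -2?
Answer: 49/4 ≈ 12.250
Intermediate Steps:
E = -3/2 (E = 3/(-2) = 3*(-1/2) = -3/2 ≈ -1.5000)
z(D) = 5 - 2*D
c = 7/2 (c = (5 - 2*6)*(-3/2 + 1) = (5 - 12)*(-1/2) = -7*(-1/2) = 7/2 ≈ 3.5000)
c**2 = (7/2)**2 = 49/4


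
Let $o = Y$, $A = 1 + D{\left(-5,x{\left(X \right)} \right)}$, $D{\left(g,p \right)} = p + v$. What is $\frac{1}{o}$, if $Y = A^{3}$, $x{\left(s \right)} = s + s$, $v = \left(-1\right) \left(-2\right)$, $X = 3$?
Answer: $\frac{1}{729} \approx 0.0013717$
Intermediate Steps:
$v = 2$
$x{\left(s \right)} = 2 s$
$D{\left(g,p \right)} = 2 + p$ ($D{\left(g,p \right)} = p + 2 = 2 + p$)
$A = 9$ ($A = 1 + \left(2 + 2 \cdot 3\right) = 1 + \left(2 + 6\right) = 1 + 8 = 9$)
$Y = 729$ ($Y = 9^{3} = 729$)
$o = 729$
$\frac{1}{o} = \frac{1}{729}$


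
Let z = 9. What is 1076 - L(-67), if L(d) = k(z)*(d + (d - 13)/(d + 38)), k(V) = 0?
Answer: 1076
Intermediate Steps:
L(d) = 0 (L(d) = 0*(d + (d - 13)/(d + 38)) = 0*(d + (-13 + d)/(38 + d)) = 0)
1076 - L(-67) = 1076 - 1*0 = 1076 + 0 = 1076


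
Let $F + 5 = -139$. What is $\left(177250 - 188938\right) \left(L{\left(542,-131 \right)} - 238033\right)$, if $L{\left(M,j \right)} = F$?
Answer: $2783812776$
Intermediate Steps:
$F = -144$ ($F = -5 - 139 = -144$)
$L{\left(M,j \right)} = -144$
$\left(177250 - 188938\right) \left(L{\left(542,-131 \right)} - 238033\right) = \left(177250 - 188938\right) \left(-144 - 238033\right) = \left(-11688\right) \left(-238177\right) = 2783812776$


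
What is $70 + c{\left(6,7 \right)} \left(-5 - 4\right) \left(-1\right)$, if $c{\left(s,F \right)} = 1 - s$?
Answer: $25$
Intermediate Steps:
$70 + c{\left(6,7 \right)} \left(-5 - 4\right) \left(-1\right) = 70 + \left(1 - 6\right) \left(-5 - 4\right) \left(-1\right) = 70 + \left(1 - 6\right) \left(\left(-9\right) \left(-1\right)\right) = 70 - 45 = 25$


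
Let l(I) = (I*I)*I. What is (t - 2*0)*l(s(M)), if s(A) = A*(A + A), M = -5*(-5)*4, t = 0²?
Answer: 0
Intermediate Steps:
t = 0
M = 100 (M = 25*4 = 100)
s(A) = 2*A² (s(A) = A*(2*A) = 2*A²)
l(I) = I³ (l(I) = I²*I = I³)
(t - 2*0)*l(s(M)) = (0 - 2*0)*(2*100²)³ = (0 + 0)*(2*10000)³ = 0*20000³ = 0*8000000000000 = 0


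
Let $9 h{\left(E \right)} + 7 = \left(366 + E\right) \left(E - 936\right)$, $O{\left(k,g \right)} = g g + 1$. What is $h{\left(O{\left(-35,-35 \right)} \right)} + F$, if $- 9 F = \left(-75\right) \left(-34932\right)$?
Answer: $-239803$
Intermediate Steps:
$O{\left(k,g \right)} = 1 + g^{2}$ ($O{\left(k,g \right)} = g^{2} + 1 = 1 + g^{2}$)
$h{\left(E \right)} = - \frac{7}{9} + \frac{\left(-936 + E\right) \left(366 + E\right)}{9}$ ($h{\left(E \right)} = - \frac{7}{9} + \frac{\left(366 + E\right) \left(E - 936\right)}{9} = - \frac{7}{9} + \frac{\left(366 + E\right) \left(-936 + E\right)}{9} = - \frac{7}{9} + \frac{\left(-936 + E\right) \left(366 + E\right)}{9}$)
$F = -291100$ ($F = - \frac{\left(-75\right) \left(-34932\right)}{9} = \left(- \frac{1}{9}\right) 2619900 = -291100$)
$h{\left(O{\left(-35,-35 \right)} \right)} + F = \left(- \frac{342583}{9} - \frac{190 \left(1 + \left(-35\right)^{2}\right)}{3} + \frac{\left(1 + \left(-35\right)^{2}\right)^{2}}{9}\right) - 291100 = \left(- \frac{342583}{9} - \frac{190 \left(1 + 1225\right)}{3} + \frac{\left(1 + 1225\right)^{2}}{9}\right) - 291100 = \left(- \frac{342583}{9} - \frac{232940}{3} + \frac{1226^{2}}{9}\right) - 291100 = \left(- \frac{342583}{9} - \frac{232940}{3} + \frac{1}{9} \cdot 1503076\right) - 291100 = \left(- \frac{342583}{9} - \frac{232940}{3} + \frac{1503076}{9}\right) - 291100 = 51297 - 291100 = -239803$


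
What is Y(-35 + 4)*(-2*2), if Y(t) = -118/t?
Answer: -472/31 ≈ -15.226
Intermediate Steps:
Y(-35 + 4)*(-2*2) = (-118/(-35 + 4))*(-2*2) = -118/(-31)*(-4) = -118*(-1/31)*(-4) = (118/31)*(-4) = -472/31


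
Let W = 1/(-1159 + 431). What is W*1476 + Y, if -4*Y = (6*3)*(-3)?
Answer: 1044/91 ≈ 11.473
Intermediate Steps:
Y = 27/2 (Y = -6*3*(-3)/4 = -9*(-3)/2 = -1/4*(-54) = 27/2 ≈ 13.500)
W = -1/728 (W = 1/(-728) = -1/728 ≈ -0.0013736)
W*1476 + Y = -1/728*1476 + 27/2 = -369/182 + 27/2 = 1044/91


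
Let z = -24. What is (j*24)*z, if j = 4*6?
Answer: -13824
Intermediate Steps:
j = 24
(j*24)*z = (24*24)*(-24) = 576*(-24) = -13824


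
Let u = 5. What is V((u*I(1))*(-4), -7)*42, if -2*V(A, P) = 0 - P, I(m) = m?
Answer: -147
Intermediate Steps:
V(A, P) = P/2 (V(A, P) = -(0 - P)/2 = -(-1)*P/2 = P/2)
V((u*I(1))*(-4), -7)*42 = ((½)*(-7))*42 = -7/2*42 = -147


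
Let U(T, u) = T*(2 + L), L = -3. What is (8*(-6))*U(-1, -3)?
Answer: -48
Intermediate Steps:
U(T, u) = -T (U(T, u) = T*(2 - 3) = T*(-1) = -T)
(8*(-6))*U(-1, -3) = (8*(-6))*(-1*(-1)) = -48*1 = -48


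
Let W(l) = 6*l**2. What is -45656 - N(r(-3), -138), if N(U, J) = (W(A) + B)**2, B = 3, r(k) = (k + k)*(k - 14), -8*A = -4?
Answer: -182705/4 ≈ -45676.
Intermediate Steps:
A = 1/2 (A = -1/8*(-4) = 1/2 ≈ 0.50000)
r(k) = 2*k*(-14 + k) (r(k) = (2*k)*(-14 + k) = 2*k*(-14 + k))
N(U, J) = 81/4 (N(U, J) = (6*(1/2)**2 + 3)**2 = (6*(1/4) + 3)**2 = (3/2 + 3)**2 = (9/2)**2 = 81/4)
-45656 - N(r(-3), -138) = -45656 - 1*81/4 = -45656 - 81/4 = -182705/4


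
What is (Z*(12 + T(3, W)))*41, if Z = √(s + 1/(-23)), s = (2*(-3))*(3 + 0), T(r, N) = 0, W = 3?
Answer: 492*I*√9545/23 ≈ 2089.9*I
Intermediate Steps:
s = -18 (s = -6*3 = -18)
Z = I*√9545/23 (Z = √(-18 + 1/(-23)) = √(-18 - 1/23) = √(-415/23) = I*√9545/23 ≈ 4.2478*I)
(Z*(12 + T(3, W)))*41 = ((I*√9545/23)*(12 + 0))*41 = ((I*√9545/23)*12)*41 = (12*I*√9545/23)*41 = 492*I*√9545/23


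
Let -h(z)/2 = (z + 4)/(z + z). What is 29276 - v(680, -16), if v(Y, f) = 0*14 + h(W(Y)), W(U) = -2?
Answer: 29275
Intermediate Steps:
h(z) = -(4 + z)/z (h(z) = -2*(z + 4)/(z + z) = -2*(4 + z)/(2*z) = -2*(4 + z)*1/(2*z) = -(4 + z)/z)
v(Y, f) = 1 (v(Y, f) = 0*14 + (-4 - 1*(-2))/(-2) = 0 - (-4 + 2)/2 = 0 - ½*(-2) = 0 + 1 = 1)
29276 - v(680, -16) = 29276 - 1*1 = 29276 - 1 = 29275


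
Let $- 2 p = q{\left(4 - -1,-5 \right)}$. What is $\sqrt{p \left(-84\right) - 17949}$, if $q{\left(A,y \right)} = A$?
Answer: $9 i \sqrt{219} \approx 133.19 i$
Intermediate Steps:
$p = - \frac{5}{2}$ ($p = - \frac{4 - -1}{2} = - \frac{4 + 1}{2} = \left(- \frac{1}{2}\right) 5 = - \frac{5}{2} \approx -2.5$)
$\sqrt{p \left(-84\right) - 17949} = \sqrt{\left(- \frac{5}{2}\right) \left(-84\right) - 17949} = \sqrt{210 - 17949} = \sqrt{-17739} = 9 i \sqrt{219}$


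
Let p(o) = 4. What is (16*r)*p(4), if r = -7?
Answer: -448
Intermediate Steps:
(16*r)*p(4) = (16*(-7))*4 = -112*4 = -448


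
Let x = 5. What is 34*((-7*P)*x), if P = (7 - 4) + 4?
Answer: -8330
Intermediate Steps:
P = 7 (P = 3 + 4 = 7)
34*((-7*P)*x) = 34*(-7*7*5) = 34*(-49*5) = 34*(-245) = -8330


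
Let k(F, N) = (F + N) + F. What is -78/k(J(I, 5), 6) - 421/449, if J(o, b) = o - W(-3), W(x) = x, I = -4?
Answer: -18353/898 ≈ -20.438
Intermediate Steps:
J(o, b) = 3 + o (J(o, b) = o - 1*(-3) = o + 3 = 3 + o)
k(F, N) = N + 2*F
-78/k(J(I, 5), 6) - 421/449 = -78/(6 + 2*(3 - 4)) - 421/449 = -78/(6 + 2*(-1)) - 421*1/449 = -78/(6 - 2) - 421/449 = -78/4 - 421/449 = -78*¼ - 421/449 = -39/2 - 421/449 = -18353/898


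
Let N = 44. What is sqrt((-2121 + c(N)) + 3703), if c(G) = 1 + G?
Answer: sqrt(1627) ≈ 40.336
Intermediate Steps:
sqrt((-2121 + c(N)) + 3703) = sqrt((-2121 + (1 + 44)) + 3703) = sqrt((-2121 + 45) + 3703) = sqrt(-2076 + 3703) = sqrt(1627)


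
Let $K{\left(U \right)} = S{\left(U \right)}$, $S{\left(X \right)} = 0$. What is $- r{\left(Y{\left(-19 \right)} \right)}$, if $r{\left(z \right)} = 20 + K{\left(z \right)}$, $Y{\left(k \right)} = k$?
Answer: $-20$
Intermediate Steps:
$K{\left(U \right)} = 0$
$r{\left(z \right)} = 20$ ($r{\left(z \right)} = 20 + 0 = 20$)
$- r{\left(Y{\left(-19 \right)} \right)} = \left(-1\right) 20 = -20$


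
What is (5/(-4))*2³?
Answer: -10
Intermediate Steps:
(5/(-4))*2³ = (5*(-¼))*8 = -5/4*8 = -10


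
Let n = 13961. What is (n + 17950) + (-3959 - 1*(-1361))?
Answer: 29313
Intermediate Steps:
(n + 17950) + (-3959 - 1*(-1361)) = (13961 + 17950) + (-3959 - 1*(-1361)) = 31911 + (-3959 + 1361) = 31911 - 2598 = 29313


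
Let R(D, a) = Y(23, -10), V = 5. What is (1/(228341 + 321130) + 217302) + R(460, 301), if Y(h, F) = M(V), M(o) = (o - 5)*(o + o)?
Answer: 119401147243/549471 ≈ 2.1730e+5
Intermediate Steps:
M(o) = 2*o*(-5 + o) (M(o) = (-5 + o)*(2*o) = 2*o*(-5 + o))
Y(h, F) = 0 (Y(h, F) = 2*5*(-5 + 5) = 2*5*0 = 0)
R(D, a) = 0
(1/(228341 + 321130) + 217302) + R(460, 301) = (1/(228341 + 321130) + 217302) + 0 = (1/549471 + 217302) + 0 = 119401147243/549471 + 0 = 119401147243/549471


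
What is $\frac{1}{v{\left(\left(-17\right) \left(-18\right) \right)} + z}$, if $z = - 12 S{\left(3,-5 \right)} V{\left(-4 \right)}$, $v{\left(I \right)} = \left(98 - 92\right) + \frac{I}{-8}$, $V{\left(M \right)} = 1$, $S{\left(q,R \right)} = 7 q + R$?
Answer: $- \frac{4}{897} \approx -0.0044593$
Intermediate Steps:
$S{\left(q,R \right)} = R + 7 q$
$v{\left(I \right)} = 6 - \frac{I}{8}$ ($v{\left(I \right)} = 6 + I \left(- \frac{1}{8}\right) = 6 - \frac{I}{8}$)
$z = -192$ ($z = - 12 \left(-5 + 7 \cdot 3\right) 1 = - 12 \left(-5 + 21\right) 1 = \left(-12\right) 16 \cdot 1 = \left(-192\right) 1 = -192$)
$\frac{1}{v{\left(\left(-17\right) \left(-18\right) \right)} + z} = \frac{1}{\left(6 - \frac{\left(-17\right) \left(-18\right)}{8}\right) - 192} = \frac{1}{\left(6 - \frac{153}{4}\right) - 192} = \frac{1}{- \frac{129}{4} - 192} = \frac{1}{- \frac{897}{4}} = - \frac{4}{897}$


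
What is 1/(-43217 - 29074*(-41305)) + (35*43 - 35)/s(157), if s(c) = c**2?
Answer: 4389390264499/73601414980995 ≈ 0.059637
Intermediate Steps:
1/(-43217 - 29074*(-41305)) + (35*43 - 35)/s(157) = 1/(-43217 - 29074*(-41305)) + (35*43 - 35)/(157**2) = -1/41305/(-72291) + (1505 - 35)/24649 = -1/72291*(-1/41305) + 1470*(1/24649) = 1/2985979755 + 1470/24649 = 4389390264499/73601414980995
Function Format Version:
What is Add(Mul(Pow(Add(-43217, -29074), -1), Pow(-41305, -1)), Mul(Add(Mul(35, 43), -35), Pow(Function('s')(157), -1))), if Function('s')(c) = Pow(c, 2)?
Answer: Rational(4389390264499, 73601414980995) ≈ 0.059637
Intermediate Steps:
Add(Mul(Pow(Add(-43217, -29074), -1), Pow(-41305, -1)), Mul(Add(Mul(35, 43), -35), Pow(Function('s')(157), -1))) = Add(Mul(Pow(Add(-43217, -29074), -1), Pow(-41305, -1)), Mul(Add(Mul(35, 43), -35), Pow(Pow(157, 2), -1))) = Add(Mul(Pow(-72291, -1), Rational(-1, 41305)), Mul(Add(1505, -35), Pow(24649, -1))) = Add(Mul(Rational(-1, 72291), Rational(-1, 41305)), Mul(1470, Rational(1, 24649))) = Add(Rational(1, 2985979755), Rational(1470, 24649)) = Rational(4389390264499, 73601414980995)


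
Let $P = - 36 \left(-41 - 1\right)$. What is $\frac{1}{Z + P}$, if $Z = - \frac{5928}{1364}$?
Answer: $\frac{341}{514110} \approx 0.00066328$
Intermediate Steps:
$Z = - \frac{1482}{341}$ ($Z = \left(-5928\right) \frac{1}{1364} = - \frac{1482}{341} \approx -4.346$)
$P = 1512$ ($P = \left(-36\right) \left(-42\right) = 1512$)
$\frac{1}{Z + P} = \frac{1}{- \frac{1482}{341} + 1512} = \frac{1}{\frac{514110}{341}} = \frac{341}{514110}$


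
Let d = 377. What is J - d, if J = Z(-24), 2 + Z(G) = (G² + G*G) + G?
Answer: 749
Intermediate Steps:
Z(G) = -2 + G + 2*G² (Z(G) = -2 + ((G² + G*G) + G) = -2 + ((G² + G²) + G) = -2 + (2*G² + G) = -2 + (G + 2*G²) = -2 + G + 2*G²)
J = 1126 (J = -2 - 24 + 2*(-24)² = -2 - 24 + 2*576 = -2 - 24 + 1152 = 1126)
J - d = 1126 - 1*377 = 1126 - 377 = 749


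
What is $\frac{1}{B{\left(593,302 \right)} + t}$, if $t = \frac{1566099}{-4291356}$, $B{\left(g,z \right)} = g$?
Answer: $\frac{1430452}{847736003} \approx 0.0016874$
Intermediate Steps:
$t = - \frac{522033}{1430452}$ ($t = 1566099 \left(- \frac{1}{4291356}\right) = - \frac{522033}{1430452} \approx -0.36494$)
$\frac{1}{B{\left(593,302 \right)} + t} = \frac{1}{593 - \frac{522033}{1430452}} = \frac{1}{\frac{847736003}{1430452}} = \frac{1430452}{847736003}$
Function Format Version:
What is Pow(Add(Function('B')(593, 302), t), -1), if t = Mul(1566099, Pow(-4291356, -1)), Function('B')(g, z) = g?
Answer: Rational(1430452, 847736003) ≈ 0.0016874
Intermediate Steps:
t = Rational(-522033, 1430452) (t = Mul(1566099, Rational(-1, 4291356)) = Rational(-522033, 1430452) ≈ -0.36494)
Pow(Add(Function('B')(593, 302), t), -1) = Pow(Add(593, Rational(-522033, 1430452)), -1) = Pow(Rational(847736003, 1430452), -1) = Rational(1430452, 847736003)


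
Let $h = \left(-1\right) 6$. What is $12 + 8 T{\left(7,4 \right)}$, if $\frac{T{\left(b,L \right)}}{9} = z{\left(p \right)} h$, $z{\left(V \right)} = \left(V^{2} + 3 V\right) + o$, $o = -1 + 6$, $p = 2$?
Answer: $-6468$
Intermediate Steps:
$h = -6$
$o = 5$
$z{\left(V \right)} = 5 + V^{2} + 3 V$ ($z{\left(V \right)} = \left(V^{2} + 3 V\right) + 5 = 5 + V^{2} + 3 V$)
$T{\left(b,L \right)} = -810$ ($T{\left(b,L \right)} = 9 \left(5 + 2^{2} + 3 \cdot 2\right) \left(-6\right) = 9 \left(5 + 4 + 6\right) \left(-6\right) = 9 \cdot 15 \left(-6\right) = 9 \left(-90\right) = -810$)
$12 + 8 T{\left(7,4 \right)} = 12 + 8 \left(-810\right) = 12 - 6480 = -6468$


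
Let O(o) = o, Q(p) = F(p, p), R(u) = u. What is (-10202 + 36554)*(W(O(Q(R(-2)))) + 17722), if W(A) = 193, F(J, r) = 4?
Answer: 472096080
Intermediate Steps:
Q(p) = 4
(-10202 + 36554)*(W(O(Q(R(-2)))) + 17722) = (-10202 + 36554)*(193 + 17722) = 26352*17915 = 472096080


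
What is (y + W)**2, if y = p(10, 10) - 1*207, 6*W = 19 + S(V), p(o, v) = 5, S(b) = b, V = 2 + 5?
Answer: 351649/9 ≈ 39072.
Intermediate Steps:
V = 7
W = 13/3 (W = (19 + 7)/6 = (1/6)*26 = 13/3 ≈ 4.3333)
y = -202 (y = 5 - 1*207 = 5 - 207 = -202)
(y + W)**2 = (-202 + 13/3)**2 = (-593/3)**2 = 351649/9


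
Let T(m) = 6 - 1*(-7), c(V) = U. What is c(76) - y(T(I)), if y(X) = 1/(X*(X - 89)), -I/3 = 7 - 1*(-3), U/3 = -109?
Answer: -323075/988 ≈ -327.00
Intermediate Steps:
U = -327 (U = 3*(-109) = -327)
c(V) = -327
I = -30 (I = -3*(7 - 1*(-3)) = -3*(7 + 3) = -3*10 = -30)
T(m) = 13 (T(m) = 6 + 7 = 13)
y(X) = 1/(X*(-89 + X))
c(76) - y(T(I)) = -327 - 1/(13*(-89 + 13)) = -327 - 1/(13*(-76)) = -327 - (-1)/(13*76) = -327 - 1*(-1/988) = -327 + 1/988 = -323075/988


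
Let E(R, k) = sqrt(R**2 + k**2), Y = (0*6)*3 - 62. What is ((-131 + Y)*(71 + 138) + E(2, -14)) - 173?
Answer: -40510 + 10*sqrt(2) ≈ -40496.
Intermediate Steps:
Y = -62 (Y = 0*3 - 62 = 0 - 62 = -62)
((-131 + Y)*(71 + 138) + E(2, -14)) - 173 = ((-131 - 62)*(71 + 138) + sqrt(2**2 + (-14)**2)) - 173 = (-193*209 + sqrt(4 + 196)) - 173 = (-40337 + sqrt(200)) - 173 = (-40337 + 10*sqrt(2)) - 173 = -40510 + 10*sqrt(2)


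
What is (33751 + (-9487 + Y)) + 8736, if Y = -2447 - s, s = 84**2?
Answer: 23497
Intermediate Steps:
s = 7056
Y = -9503 (Y = -2447 - 1*7056 = -2447 - 7056 = -9503)
(33751 + (-9487 + Y)) + 8736 = (33751 + (-9487 - 9503)) + 8736 = (33751 - 18990) + 8736 = 14761 + 8736 = 23497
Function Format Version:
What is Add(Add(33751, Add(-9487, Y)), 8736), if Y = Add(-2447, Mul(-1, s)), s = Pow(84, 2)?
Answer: 23497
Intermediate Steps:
s = 7056
Y = -9503 (Y = Add(-2447, Mul(-1, 7056)) = Add(-2447, -7056) = -9503)
Add(Add(33751, Add(-9487, Y)), 8736) = Add(Add(33751, Add(-9487, -9503)), 8736) = Add(Add(33751, -18990), 8736) = Add(14761, 8736) = 23497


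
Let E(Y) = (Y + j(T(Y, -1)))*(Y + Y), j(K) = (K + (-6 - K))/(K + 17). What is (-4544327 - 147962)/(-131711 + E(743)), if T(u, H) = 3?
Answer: -23461445/4859706 ≈ -4.8278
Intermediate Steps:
j(K) = -6/(17 + K)
E(Y) = 2*Y*(-3/10 + Y) (E(Y) = (Y - 6/(17 + 3))*(Y + Y) = (Y - 6/20)*(2*Y) = (Y - 6*1/20)*(2*Y) = (Y - 3/10)*(2*Y) = (-3/10 + Y)*(2*Y) = 2*Y*(-3/10 + Y))
(-4544327 - 147962)/(-131711 + E(743)) = (-4544327 - 147962)/(-131711 + (1/5)*743*(-3 + 10*743)) = -4692289/(-131711 + (1/5)*743*(-3 + 7430)) = -4692289/(-131711 + (1/5)*743*7427) = -4692289/(-131711 + 5518261/5) = -4692289/4859706/5 = -4692289*5/4859706 = -23461445/4859706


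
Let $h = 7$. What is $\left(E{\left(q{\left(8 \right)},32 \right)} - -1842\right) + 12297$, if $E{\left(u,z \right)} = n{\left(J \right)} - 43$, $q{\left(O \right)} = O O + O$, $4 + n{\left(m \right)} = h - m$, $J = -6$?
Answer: $14105$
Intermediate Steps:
$n{\left(m \right)} = 3 - m$ ($n{\left(m \right)} = -4 - \left(-7 + m\right) = 3 - m$)
$q{\left(O \right)} = O + O^{2}$ ($q{\left(O \right)} = O^{2} + O = O + O^{2}$)
$E{\left(u,z \right)} = -34$ ($E{\left(u,z \right)} = \left(3 - -6\right) - 43 = \left(3 + 6\right) - 43 = 9 - 43 = -34$)
$\left(E{\left(q{\left(8 \right)},32 \right)} - -1842\right) + 12297 = \left(-34 - -1842\right) + 12297 = \left(-34 + 1842\right) + 12297 = 1808 + 12297 = 14105$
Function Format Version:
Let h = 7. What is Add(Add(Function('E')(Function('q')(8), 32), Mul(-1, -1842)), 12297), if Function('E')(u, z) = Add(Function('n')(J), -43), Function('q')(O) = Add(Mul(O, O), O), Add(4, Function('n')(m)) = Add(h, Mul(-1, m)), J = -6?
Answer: 14105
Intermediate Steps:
Function('n')(m) = Add(3, Mul(-1, m)) (Function('n')(m) = Add(-4, Add(7, Mul(-1, m))) = Add(3, Mul(-1, m)))
Function('q')(O) = Add(O, Pow(O, 2)) (Function('q')(O) = Add(Pow(O, 2), O) = Add(O, Pow(O, 2)))
Function('E')(u, z) = -34 (Function('E')(u, z) = Add(Add(3, Mul(-1, -6)), -43) = Add(Add(3, 6), -43) = Add(9, -43) = -34)
Add(Add(Function('E')(Function('q')(8), 32), Mul(-1, -1842)), 12297) = Add(Add(-34, Mul(-1, -1842)), 12297) = Add(Add(-34, 1842), 12297) = Add(1808, 12297) = 14105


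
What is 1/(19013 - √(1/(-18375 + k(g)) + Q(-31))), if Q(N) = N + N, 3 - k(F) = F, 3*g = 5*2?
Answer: 1048110638/19927730978109 + I*√188410469690/19927730978109 ≈ 5.2596e-5 + 2.1782e-8*I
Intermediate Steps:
g = 10/3 (g = (5*2)/3 = (⅓)*10 = 10/3 ≈ 3.3333)
k(F) = 3 - F
Q(N) = 2*N
1/(19013 - √(1/(-18375 + k(g)) + Q(-31))) = 1/(19013 - √(1/(-18375 + (3 - 1*10/3)) + 2*(-31))) = 1/(19013 - √(1/(-18375 + (3 - 10/3)) - 62)) = 1/(19013 - √(1/(-18375 - ⅓) - 62)) = 1/(19013 - √(1/(-55126/3) - 62)) = 1/(19013 - √(-3/55126 - 62)) = 1/(19013 - √(-3417815/55126)) = 1/(19013 - I*√188410469690/55126)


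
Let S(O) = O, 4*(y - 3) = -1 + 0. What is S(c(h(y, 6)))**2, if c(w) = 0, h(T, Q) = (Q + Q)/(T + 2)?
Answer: 0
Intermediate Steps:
y = 11/4 (y = 3 + (-1 + 0)/4 = 3 + (1/4)*(-1) = 3 - 1/4 = 11/4 ≈ 2.7500)
h(T, Q) = 2*Q/(2 + T) (h(T, Q) = (2*Q)/(2 + T) = 2*Q/(2 + T))
S(c(h(y, 6)))**2 = 0**2 = 0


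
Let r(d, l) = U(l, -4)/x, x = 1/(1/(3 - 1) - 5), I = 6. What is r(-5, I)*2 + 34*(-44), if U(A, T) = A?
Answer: -1550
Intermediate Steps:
x = -2/9 (x = 1/(1/2 - 5) = 1/(-9/2) = -2/9 ≈ -0.22222)
r(d, l) = -9*l/2 (r(d, l) = l/(-2/9) = l*(-9/2) = -9*l/2)
r(-5, I)*2 + 34*(-44) = -9/2*6*2 + 34*(-44) = -27*2 - 1496 = -54 - 1496 = -1550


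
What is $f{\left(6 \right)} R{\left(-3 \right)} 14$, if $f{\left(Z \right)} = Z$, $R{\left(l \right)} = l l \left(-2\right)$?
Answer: $-1512$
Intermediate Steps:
$R{\left(l \right)} = - 2 l^{2}$ ($R{\left(l \right)} = l^{2} \left(-2\right) = - 2 l^{2}$)
$f{\left(6 \right)} R{\left(-3 \right)} 14 = 6 \left(- 2 \left(-3\right)^{2}\right) 14 = 6 \left(\left(-2\right) 9\right) 14 = 6 \left(-18\right) 14 = \left(-108\right) 14 = -1512$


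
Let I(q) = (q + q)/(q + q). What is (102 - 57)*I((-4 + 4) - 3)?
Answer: 45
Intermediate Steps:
I(q) = 1 (I(q) = (2*q)/((2*q)) = (2*q)*(1/(2*q)) = 1)
(102 - 57)*I((-4 + 4) - 3) = (102 - 57)*1 = 45*1 = 45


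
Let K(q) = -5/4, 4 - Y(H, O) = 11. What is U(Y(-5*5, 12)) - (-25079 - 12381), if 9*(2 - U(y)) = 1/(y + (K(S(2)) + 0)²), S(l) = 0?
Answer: 29332762/783 ≈ 37462.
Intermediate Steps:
Y(H, O) = -7 (Y(H, O) = 4 - 1*11 = 4 - 11 = -7)
K(q) = -5/4 (K(q) = -5*¼ = -5/4)
U(y) = 2 - 1/(9*(25/16 + y)) (U(y) = 2 - 1/(9*(y + (-5/4 + 0)²)) = 2 - 1/(9*(y + (-5/4)²)) = 2 - 1/(9*(y + 25/16)) = 2 - 1/(9*(25/16 + y)))
U(Y(-5*5, 12)) - (-25079 - 12381) = 2*(217 + 144*(-7))/(9*(25 + 16*(-7))) - (-25079 - 12381) = 2*(217 - 1008)/(9*(25 - 112)) - 1*(-37460) = (2/9)*(-791)/(-87) + 37460 = (2/9)*(-1/87)*(-791) + 37460 = 1582/783 + 37460 = 29332762/783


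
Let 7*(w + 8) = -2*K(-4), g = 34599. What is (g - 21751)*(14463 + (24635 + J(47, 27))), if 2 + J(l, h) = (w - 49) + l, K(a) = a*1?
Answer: 3515341280/7 ≈ 5.0219e+8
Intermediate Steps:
K(a) = a
w = -48/7 (w = -8 + (-2*(-4))/7 = -8 + (⅐)*8 = -8 + 8/7 = -48/7 ≈ -6.8571)
J(l, h) = -405/7 + l (J(l, h) = -2 + ((-48/7 - 49) + l) = -2 + (-391/7 + l) = -405/7 + l)
(g - 21751)*(14463 + (24635 + J(47, 27))) = (34599 - 21751)*(14463 + (24635 + (-405/7 + 47))) = 12848*(14463 + (24635 - 76/7)) = 12848*(14463 + 172369/7) = 12848*(273610/7) = 3515341280/7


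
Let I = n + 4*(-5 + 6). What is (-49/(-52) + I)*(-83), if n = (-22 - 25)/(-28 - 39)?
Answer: -1632029/3484 ≈ -468.44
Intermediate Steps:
n = 47/67 (n = -47/(-67) = -47*(-1/67) = 47/67 ≈ 0.70149)
I = 315/67 (I = 47/67 + 4*(-5 + 6) = 47/67 + 4*1 = 47/67 + 4 = 315/67 ≈ 4.7015)
(-49/(-52) + I)*(-83) = (-49/(-52) + 315/67)*(-83) = (-49*(-1/52) + 315/67)*(-83) = (49/52 + 315/67)*(-83) = (19663/3484)*(-83) = -1632029/3484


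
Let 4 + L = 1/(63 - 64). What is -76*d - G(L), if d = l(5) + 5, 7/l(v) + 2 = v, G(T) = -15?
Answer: -1627/3 ≈ -542.33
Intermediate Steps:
L = -5 (L = -4 + 1/(63 - 64) = -4 + 1/(-1) = -4 - 1 = -5)
l(v) = 7/(-2 + v)
d = 22/3 (d = 7/(-2 + 5) + 5 = 7/3 + 5 = 22/3 ≈ 7.3333)
-76*d - G(L) = -76*22/3 - 1*(-15) = -1672/3 + 15 = -1627/3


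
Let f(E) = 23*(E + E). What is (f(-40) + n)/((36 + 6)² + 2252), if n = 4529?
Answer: 2689/4016 ≈ 0.66957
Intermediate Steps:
f(E) = 46*E (f(E) = 23*(2*E) = 46*E)
(f(-40) + n)/((36 + 6)² + 2252) = (46*(-40) + 4529)/((36 + 6)² + 2252) = (-1840 + 4529)/(42² + 2252) = 2689/(1764 + 2252) = 2689/4016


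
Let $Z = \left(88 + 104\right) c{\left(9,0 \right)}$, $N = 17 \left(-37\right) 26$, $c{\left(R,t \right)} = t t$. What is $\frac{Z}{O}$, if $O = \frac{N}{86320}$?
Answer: $0$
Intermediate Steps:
$c{\left(R,t \right)} = t^{2}$
$N = -16354$ ($N = \left(-629\right) 26 = -16354$)
$Z = 0$ ($Z = \left(88 + 104\right) 0^{2} = 192 \cdot 0 = 0$)
$O = - \frac{629}{3320}$ ($O = - \frac{16354}{86320} = \left(-16354\right) \frac{1}{86320} = - \frac{629}{3320} \approx -0.18946$)
$\frac{Z}{O} = \frac{0}{- \frac{629}{3320}} = 0 \left(- \frac{3320}{629}\right) = 0$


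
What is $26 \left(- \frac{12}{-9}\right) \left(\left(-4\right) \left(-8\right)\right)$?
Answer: $\frac{3328}{3} \approx 1109.3$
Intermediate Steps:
$26 \left(- \frac{12}{-9}\right) \left(\left(-4\right) \left(-8\right)\right) = 26 \left(\left(-12\right) \left(- \frac{1}{9}\right)\right) 32 = 26 \cdot \frac{4}{3} \cdot 32 = \frac{104}{3} \cdot 32 = \frac{3328}{3}$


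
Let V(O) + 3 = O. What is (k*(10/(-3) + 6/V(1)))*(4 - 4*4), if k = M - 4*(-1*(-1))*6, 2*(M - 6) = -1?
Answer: -1406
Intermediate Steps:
M = 11/2 (M = 6 + (½)*(-1) = 6 - ½ = 11/2 ≈ 5.5000)
V(O) = -3 + O
k = -37/2 (k = 11/2 - 4*(-1*(-1))*6 = 11/2 - 4*6 = 11/2 - 24 = -37/2 ≈ -18.500)
(k*(10/(-3) + 6/V(1)))*(4 - 4*4) = (-37*(10/(-3) + 6/(-3 + 1))/2)*(4 - 4*4) = (-37*(10*(-⅓) + 6/(-2))/2)*(4 - 16) = -37*(-10/3 + 6*(-½))/2*(-12) = -37*(-10/3 - 3)/2*(-12) = -37/2*(-19/3)*(-12) = (703/6)*(-12) = -1406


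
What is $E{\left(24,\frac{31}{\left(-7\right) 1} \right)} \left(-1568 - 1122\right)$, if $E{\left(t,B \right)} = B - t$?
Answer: $\frac{535310}{7} \approx 76473.0$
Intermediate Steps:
$E{\left(24,\frac{31}{\left(-7\right) 1} \right)} \left(-1568 - 1122\right) = \left(\frac{31}{\left(-7\right) 1} - 24\right) \left(-1568 - 1122\right) = \left(\frac{31}{-7} - 24\right) \left(-2690\right) = \left(31 \left(- \frac{1}{7}\right) - 24\right) \left(-2690\right) = \left(- \frac{31}{7} - 24\right) \left(-2690\right) = \left(- \frac{199}{7}\right) \left(-2690\right) = \frac{535310}{7}$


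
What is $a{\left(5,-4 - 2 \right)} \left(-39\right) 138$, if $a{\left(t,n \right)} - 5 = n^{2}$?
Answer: $-220662$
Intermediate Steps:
$a{\left(t,n \right)} = 5 + n^{2}$
$a{\left(5,-4 - 2 \right)} \left(-39\right) 138 = \left(5 + \left(-4 - 2\right)^{2}\right) \left(-39\right) 138 = \left(5 + \left(-6\right)^{2}\right) \left(-39\right) 138 = \left(5 + 36\right) \left(-39\right) 138 = 41 \left(-39\right) 138 = \left(-1599\right) 138 = -220662$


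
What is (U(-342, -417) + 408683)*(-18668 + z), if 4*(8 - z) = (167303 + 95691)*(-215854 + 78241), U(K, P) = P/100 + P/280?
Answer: 10353400313132105457/2800 ≈ 3.6976e+15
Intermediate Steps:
U(K, P) = 19*P/1400 (U(K, P) = P*(1/100) + P*(1/280) = P/100 + P/280 = 19*P/1400)
z = 18095696677/2 (z = 8 - (167303 + 95691)*(-215854 + 78241)/4 = 8 - 131497*(-137613)/2 = 8 - ¼*(-36191393322) = 8 + 18095696661/2 = 18095696677/2 ≈ 9.0479e+9)
(U(-342, -417) + 408683)*(-18668 + z) = ((19/1400)*(-417) + 408683)*(-18668 + 18095696677/2) = (-7923/1400 + 408683)*(18095659341/2) = (572148277/1400)*(18095659341/2) = 10353400313132105457/2800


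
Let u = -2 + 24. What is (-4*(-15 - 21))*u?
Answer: 3168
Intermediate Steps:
u = 22
(-4*(-15 - 21))*u = -4*(-15 - 21)*22 = -4*(-36)*22 = 144*22 = 3168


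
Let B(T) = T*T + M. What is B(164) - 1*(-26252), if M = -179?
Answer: 52969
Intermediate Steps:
B(T) = -179 + T² (B(T) = T*T - 179 = T² - 179 = -179 + T²)
B(164) - 1*(-26252) = (-179 + 164²) - 1*(-26252) = (-179 + 26896) + 26252 = 26717 + 26252 = 52969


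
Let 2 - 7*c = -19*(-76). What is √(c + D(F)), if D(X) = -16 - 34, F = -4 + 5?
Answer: 16*I ≈ 16.0*I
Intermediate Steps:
F = 1
D(X) = -50
c = -206 (c = 2/7 - (-19)*(-76)/7 = 2/7 - ⅐*1444 = 2/7 - 1444/7 = -206)
√(c + D(F)) = √(-206 - 50) = √(-256) = 16*I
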